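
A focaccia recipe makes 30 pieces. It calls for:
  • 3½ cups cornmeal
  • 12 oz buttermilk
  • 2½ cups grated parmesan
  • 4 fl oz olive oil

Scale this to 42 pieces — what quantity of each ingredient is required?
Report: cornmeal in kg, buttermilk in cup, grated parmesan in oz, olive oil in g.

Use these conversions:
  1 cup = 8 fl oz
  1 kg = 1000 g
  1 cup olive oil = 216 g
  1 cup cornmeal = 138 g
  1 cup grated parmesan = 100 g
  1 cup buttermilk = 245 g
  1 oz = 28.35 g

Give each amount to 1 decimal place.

cornmeal: 0.7 kg; buttermilk: 1.9 cup; grated parmesan: 12.3 oz; olive oil: 151.2 g

Scaling factor: 42/30 = 7/5 = 1.4.
cornmeal: 3.5 cup × 7/5 × 138 g/cup ÷ 1000 g/kg ≈ 0.7 kg
buttermilk: 12 oz × 7/5 × 28.35 g/oz ÷ 245 g/cup ≈ 1.9 cup
grated parmesan: 2.5 cup × 7/5 × 100 g/cup ÷ 28.35 g/oz ≈ 12.3 oz
olive oil: 4 fl oz × 7/5 ÷ 8 fl oz/cup × 216 g/cup = 151.2 g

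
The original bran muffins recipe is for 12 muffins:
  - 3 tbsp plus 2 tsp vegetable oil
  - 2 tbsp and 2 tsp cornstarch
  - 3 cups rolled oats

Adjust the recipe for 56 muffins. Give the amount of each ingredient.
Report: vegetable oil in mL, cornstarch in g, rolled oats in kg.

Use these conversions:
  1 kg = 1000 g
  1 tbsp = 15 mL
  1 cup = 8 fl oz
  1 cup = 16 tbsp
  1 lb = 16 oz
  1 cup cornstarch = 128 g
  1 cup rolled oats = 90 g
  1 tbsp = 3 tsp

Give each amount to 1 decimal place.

vegetable oil: 256.7 mL; cornstarch: 99.6 g; rolled oats: 1.3 kg

Scaling factor: 56/12 = 14/3.
vegetable oil: (3 tbsp + 2 tsp = 11/3 tbsp) × 14/3 × 15 mL/tbsp ≈ 256.7 mL
cornstarch: (2 tbsp + 2 tsp = 8/3 tbsp) × 14/3 ÷ 16 tbsp/cup × 128 g/cup ≈ 99.6 g
rolled oats: 3 cup × 14/3 × 90 g/cup ÷ 1000 g/kg ≈ 1.3 kg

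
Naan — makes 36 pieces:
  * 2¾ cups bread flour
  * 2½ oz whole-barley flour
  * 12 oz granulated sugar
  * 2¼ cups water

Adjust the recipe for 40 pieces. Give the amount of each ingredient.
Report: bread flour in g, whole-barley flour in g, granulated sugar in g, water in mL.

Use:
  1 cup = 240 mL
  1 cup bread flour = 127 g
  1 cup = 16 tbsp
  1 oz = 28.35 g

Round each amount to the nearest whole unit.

bread flour: 388 g; whole-barley flour: 79 g; granulated sugar: 378 g; water: 600 mL

Scaling factor: 40/36 = 10/9.
bread flour: 2.75 cup × 10/9 × 127 g/cup ≈ 388 g
whole-barley flour: 2.5 oz × 10/9 × 28.35 g/oz ≈ 79 g
granulated sugar: 12 oz × 10/9 × 28.35 g/oz = 378 g
water: 2.25 cup × 10/9 × 240 mL/cup = 600 mL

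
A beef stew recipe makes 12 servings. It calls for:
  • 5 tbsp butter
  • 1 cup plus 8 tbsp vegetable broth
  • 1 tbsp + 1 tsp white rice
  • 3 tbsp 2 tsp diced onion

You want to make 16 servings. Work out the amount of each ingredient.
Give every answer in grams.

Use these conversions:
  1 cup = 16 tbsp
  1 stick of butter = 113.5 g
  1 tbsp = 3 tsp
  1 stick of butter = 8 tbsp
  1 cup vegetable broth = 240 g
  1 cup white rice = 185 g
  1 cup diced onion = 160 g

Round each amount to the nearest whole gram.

Scaling factor: 16/12 = 4/3.
butter: 5 tbsp × 4/3 ÷ 8 tbsp/stick × 113.5 g/stick ≈ 95 g
vegetable broth: (1 cup + 8 tbsp = 1.5 cup) × 4/3 × 240 g/cup = 480 g
white rice: (1 tbsp + 1 tsp = 4/3 tbsp) × 4/3 ÷ 16 tbsp/cup × 185 g/cup ≈ 21 g
diced onion: (3 tbsp + 2 tsp = 11/3 tbsp) × 4/3 ÷ 16 tbsp/cup × 160 g/cup ≈ 49 g

butter: 95 g; vegetable broth: 480 g; white rice: 21 g; diced onion: 49 g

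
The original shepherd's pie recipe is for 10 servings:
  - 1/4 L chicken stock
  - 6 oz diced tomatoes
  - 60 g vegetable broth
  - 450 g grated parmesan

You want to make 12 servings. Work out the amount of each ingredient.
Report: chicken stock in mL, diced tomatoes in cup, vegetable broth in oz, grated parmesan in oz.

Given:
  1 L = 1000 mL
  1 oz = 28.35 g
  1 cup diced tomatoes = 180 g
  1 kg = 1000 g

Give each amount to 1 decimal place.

Scaling factor: 12/10 = 6/5 = 1.2.
chicken stock: 0.25 L × 6/5 × 1000 mL/L = 300.0 mL
diced tomatoes: 6 oz × 6/5 × 28.35 g/oz ÷ 180 g/cup ≈ 1.1 cup
vegetable broth: 60 g × 6/5 ÷ 28.35 g/oz ≈ 2.5 oz
grated parmesan: 450 g × 6/5 ÷ 28.35 g/oz ≈ 19.0 oz

chicken stock: 300.0 mL; diced tomatoes: 1.1 cup; vegetable broth: 2.5 oz; grated parmesan: 19.0 oz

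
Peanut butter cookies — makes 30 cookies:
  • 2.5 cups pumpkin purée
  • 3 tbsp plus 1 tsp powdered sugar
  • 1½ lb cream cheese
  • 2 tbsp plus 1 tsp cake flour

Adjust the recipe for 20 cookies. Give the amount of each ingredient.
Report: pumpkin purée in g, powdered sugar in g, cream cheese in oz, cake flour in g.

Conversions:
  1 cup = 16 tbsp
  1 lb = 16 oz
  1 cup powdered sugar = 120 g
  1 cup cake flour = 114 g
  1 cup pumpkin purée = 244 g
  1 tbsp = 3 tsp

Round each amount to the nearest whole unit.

pumpkin purée: 407 g; powdered sugar: 17 g; cream cheese: 16 oz; cake flour: 11 g

Scaling factor: 20/30 = 2/3.
pumpkin purée: 2.5 cup × 2/3 × 244 g/cup ≈ 407 g
powdered sugar: (3 tbsp + 1 tsp = 10/3 tbsp) × 2/3 ÷ 16 tbsp/cup × 120 g/cup ≈ 17 g
cream cheese: 1.5 lb × 2/3 × 16 oz/lb = 16 oz
cake flour: (2 tbsp + 1 tsp = 7/3 tbsp) × 2/3 ÷ 16 tbsp/cup × 114 g/cup ≈ 11 g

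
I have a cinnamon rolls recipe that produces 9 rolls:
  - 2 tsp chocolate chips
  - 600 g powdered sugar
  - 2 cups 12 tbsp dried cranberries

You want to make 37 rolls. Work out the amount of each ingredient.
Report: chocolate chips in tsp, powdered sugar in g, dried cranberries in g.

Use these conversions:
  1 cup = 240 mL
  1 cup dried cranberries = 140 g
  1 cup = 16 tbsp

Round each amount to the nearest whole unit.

chocolate chips: 8 tsp; powdered sugar: 2467 g; dried cranberries: 1583 g

Scaling factor: 37/9.
chocolate chips: 2 tsp × 37/9 ≈ 8 tsp
powdered sugar: 600 g × 37/9 ≈ 2467 g
dried cranberries: (2 cup + 12 tbsp = 2.75 cup) × 37/9 × 140 g/cup ≈ 1583 g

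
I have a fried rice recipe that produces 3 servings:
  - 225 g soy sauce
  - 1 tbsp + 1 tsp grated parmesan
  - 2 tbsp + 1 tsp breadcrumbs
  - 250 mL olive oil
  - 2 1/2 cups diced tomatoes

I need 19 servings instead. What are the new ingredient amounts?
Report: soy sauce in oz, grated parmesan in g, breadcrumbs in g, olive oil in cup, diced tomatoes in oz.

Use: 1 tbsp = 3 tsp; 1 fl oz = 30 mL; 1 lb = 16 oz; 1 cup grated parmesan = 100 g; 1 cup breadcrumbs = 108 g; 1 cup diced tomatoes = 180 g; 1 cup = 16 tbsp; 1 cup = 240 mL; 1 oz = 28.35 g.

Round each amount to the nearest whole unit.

Scaling factor: 19/3.
soy sauce: 225 g × 19/3 ÷ 28.35 g/oz ≈ 50 oz
grated parmesan: (1 tbsp + 1 tsp = 4/3 tbsp) × 19/3 ÷ 16 tbsp/cup × 100 g/cup ≈ 53 g
breadcrumbs: (2 tbsp + 1 tsp = 7/3 tbsp) × 19/3 ÷ 16 tbsp/cup × 108 g/cup ≈ 100 g
olive oil: 250 mL × 19/3 ÷ 240 mL/cup ≈ 7 cup
diced tomatoes: 2.5 cup × 19/3 × 180 g/cup ÷ 28.35 g/oz ≈ 101 oz

soy sauce: 50 oz; grated parmesan: 53 g; breadcrumbs: 100 g; olive oil: 7 cup; diced tomatoes: 101 oz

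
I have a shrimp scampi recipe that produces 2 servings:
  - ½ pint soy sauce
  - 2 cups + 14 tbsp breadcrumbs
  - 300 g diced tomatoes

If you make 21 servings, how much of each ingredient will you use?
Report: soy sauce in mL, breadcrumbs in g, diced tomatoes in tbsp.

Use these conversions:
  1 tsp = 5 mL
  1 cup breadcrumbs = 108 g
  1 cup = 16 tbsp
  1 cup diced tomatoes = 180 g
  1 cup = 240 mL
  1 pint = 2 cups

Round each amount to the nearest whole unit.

Scaling factor: 21/2 = 10.5.
soy sauce: 0.5 pint × 21/2 × 2 cup/pint × 240 mL/cup = 2520 mL
breadcrumbs: (2 cup + 14 tbsp = 2.875 cup) × 21/2 × 108 g/cup ≈ 3260 g
diced tomatoes: 300 g × 21/2 ÷ 180 g/cup × 16 tbsp/cup = 280 tbsp

soy sauce: 2520 mL; breadcrumbs: 3260 g; diced tomatoes: 280 tbsp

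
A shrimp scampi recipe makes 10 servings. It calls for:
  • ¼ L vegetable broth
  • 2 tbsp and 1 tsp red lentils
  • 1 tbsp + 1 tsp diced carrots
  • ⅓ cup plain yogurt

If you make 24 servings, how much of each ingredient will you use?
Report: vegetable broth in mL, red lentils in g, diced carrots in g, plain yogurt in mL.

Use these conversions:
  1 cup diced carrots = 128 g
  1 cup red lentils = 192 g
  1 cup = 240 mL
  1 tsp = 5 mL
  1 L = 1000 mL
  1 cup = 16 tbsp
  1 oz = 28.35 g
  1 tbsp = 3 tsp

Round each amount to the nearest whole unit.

vegetable broth: 600 mL; red lentils: 67 g; diced carrots: 26 g; plain yogurt: 192 mL

Scaling factor: 24/10 = 12/5 = 2.4.
vegetable broth: 0.25 L × 12/5 × 1000 mL/L = 600 mL
red lentils: (2 tbsp + 1 tsp = 7/3 tbsp) × 12/5 ÷ 16 tbsp/cup × 192 g/cup ≈ 67 g
diced carrots: (1 tbsp + 1 tsp = 4/3 tbsp) × 12/5 ÷ 16 tbsp/cup × 128 g/cup ≈ 26 g
plain yogurt: 1/3 cup × 12/5 × 240 mL/cup = 192 mL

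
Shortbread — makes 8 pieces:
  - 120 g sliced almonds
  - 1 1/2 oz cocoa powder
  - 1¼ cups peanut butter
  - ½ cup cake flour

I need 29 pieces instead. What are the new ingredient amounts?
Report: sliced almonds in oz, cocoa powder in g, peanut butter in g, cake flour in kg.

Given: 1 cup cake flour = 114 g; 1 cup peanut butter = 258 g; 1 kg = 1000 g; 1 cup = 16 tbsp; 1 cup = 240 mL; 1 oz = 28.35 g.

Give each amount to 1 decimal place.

sliced almonds: 15.3 oz; cocoa powder: 154.2 g; peanut butter: 1169.1 g; cake flour: 0.2 kg

Scaling factor: 29/8 = 3.625.
sliced almonds: 120 g × 29/8 ÷ 28.35 g/oz ≈ 15.3 oz
cocoa powder: 1.5 oz × 29/8 × 28.35 g/oz ≈ 154.2 g
peanut butter: 1.25 cup × 29/8 × 258 g/cup ≈ 1169.1 g
cake flour: 0.5 cup × 29/8 × 114 g/cup ÷ 1000 g/kg ≈ 0.2 kg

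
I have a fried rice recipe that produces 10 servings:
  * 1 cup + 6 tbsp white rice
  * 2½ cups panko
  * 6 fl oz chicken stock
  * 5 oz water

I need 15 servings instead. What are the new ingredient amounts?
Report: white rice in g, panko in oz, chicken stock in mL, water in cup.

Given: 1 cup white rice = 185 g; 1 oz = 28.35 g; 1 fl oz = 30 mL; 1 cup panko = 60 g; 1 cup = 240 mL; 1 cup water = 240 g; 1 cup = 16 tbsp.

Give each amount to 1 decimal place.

Scaling factor: 15/10 = 3/2 = 1.5.
white rice: (1 cup + 6 tbsp = 1.375 cup) × 3/2 × 185 g/cup ≈ 381.6 g
panko: 2.5 cup × 3/2 × 60 g/cup ÷ 28.35 g/oz ≈ 7.9 oz
chicken stock: 6 fl oz × 3/2 × 30 mL/fl oz = 270.0 mL
water: 5 oz × 3/2 × 28.35 g/oz ÷ 240 g/cup ≈ 0.9 cup

white rice: 381.6 g; panko: 7.9 oz; chicken stock: 270.0 mL; water: 0.9 cup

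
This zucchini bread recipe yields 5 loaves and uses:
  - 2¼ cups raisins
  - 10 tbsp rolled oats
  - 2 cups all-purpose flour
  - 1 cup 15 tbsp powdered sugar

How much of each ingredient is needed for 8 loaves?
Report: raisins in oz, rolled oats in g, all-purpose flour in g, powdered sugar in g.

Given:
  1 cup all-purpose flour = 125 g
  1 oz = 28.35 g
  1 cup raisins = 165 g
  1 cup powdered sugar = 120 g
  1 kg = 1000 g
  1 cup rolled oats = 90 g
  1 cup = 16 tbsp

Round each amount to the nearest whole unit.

raisins: 21 oz; rolled oats: 90 g; all-purpose flour: 400 g; powdered sugar: 372 g

Scaling factor: 8/5 = 1.6.
raisins: 2.25 cup × 8/5 × 165 g/cup ÷ 28.35 g/oz ≈ 21 oz
rolled oats: 10 tbsp × 8/5 ÷ 16 tbsp/cup × 90 g/cup = 90 g
all-purpose flour: 2 cup × 8/5 × 125 g/cup = 400 g
powdered sugar: (1 cup + 15 tbsp = 1.9375 cup) × 8/5 × 120 g/cup = 372 g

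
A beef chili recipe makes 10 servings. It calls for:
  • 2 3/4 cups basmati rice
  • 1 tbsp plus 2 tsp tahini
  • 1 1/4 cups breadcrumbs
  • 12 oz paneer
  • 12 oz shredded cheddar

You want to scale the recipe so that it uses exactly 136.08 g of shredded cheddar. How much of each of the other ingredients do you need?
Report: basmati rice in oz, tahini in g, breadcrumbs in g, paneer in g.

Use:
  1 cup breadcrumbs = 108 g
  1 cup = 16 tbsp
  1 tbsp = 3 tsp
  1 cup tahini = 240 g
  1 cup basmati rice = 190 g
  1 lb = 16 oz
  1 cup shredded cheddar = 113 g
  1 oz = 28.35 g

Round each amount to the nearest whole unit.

basmati rice: 7 oz; tahini: 10 g; breadcrumbs: 54 g; paneer: 136 g

The original recipe has 340.2 g of shredded cheddar, so the scaling factor is 136.08 ÷ 340.2 = 2/5 = 0.4.
basmati rice: 2.75 cup × 2/5 × 190 g/cup ÷ 28.35 g/oz ≈ 7 oz
tahini: (1 tbsp + 2 tsp = 5/3 tbsp) × 2/5 ÷ 16 tbsp/cup × 240 g/cup = 10 g
breadcrumbs: 1.25 cup × 2/5 × 108 g/cup = 54 g
paneer: 12 oz × 2/5 × 28.35 g/oz ≈ 136 g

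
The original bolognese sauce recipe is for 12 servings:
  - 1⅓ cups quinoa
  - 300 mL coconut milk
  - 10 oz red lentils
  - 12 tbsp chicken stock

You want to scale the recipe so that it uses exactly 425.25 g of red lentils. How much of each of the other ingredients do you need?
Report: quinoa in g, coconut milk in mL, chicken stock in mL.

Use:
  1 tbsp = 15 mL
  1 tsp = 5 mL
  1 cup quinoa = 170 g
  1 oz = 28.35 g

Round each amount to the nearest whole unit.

The original recipe has 283.5 g of red lentils, so the scaling factor is 425.25 ÷ 283.5 = 3/2 = 1.5.
quinoa: 4/3 cup × 3/2 × 170 g/cup = 340 g
coconut milk: 300 mL × 3/2 = 450 mL
chicken stock: 12 tbsp × 3/2 × 15 mL/tbsp = 270 mL

quinoa: 340 g; coconut milk: 450 mL; chicken stock: 270 mL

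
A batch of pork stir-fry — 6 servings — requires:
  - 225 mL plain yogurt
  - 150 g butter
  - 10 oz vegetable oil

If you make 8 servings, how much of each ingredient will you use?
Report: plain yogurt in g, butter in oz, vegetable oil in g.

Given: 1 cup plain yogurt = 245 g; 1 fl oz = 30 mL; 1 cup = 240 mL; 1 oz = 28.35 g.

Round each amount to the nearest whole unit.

plain yogurt: 306 g; butter: 7 oz; vegetable oil: 378 g

Scaling factor: 8/6 = 4/3.
plain yogurt: 225 mL × 4/3 ÷ 240 mL/cup × 245 g/cup ≈ 306 g
butter: 150 g × 4/3 ÷ 28.35 g/oz ≈ 7 oz
vegetable oil: 10 oz × 4/3 × 28.35 g/oz = 378 g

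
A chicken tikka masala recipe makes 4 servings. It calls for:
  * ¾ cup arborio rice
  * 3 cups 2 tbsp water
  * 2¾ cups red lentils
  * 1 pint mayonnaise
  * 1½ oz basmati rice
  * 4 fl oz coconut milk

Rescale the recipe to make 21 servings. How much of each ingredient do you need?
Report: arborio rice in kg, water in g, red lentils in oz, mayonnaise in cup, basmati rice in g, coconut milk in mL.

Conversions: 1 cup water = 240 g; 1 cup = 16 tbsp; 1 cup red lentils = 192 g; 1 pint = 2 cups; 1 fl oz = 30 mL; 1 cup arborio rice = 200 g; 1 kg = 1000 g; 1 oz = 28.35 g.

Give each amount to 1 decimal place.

Scaling factor: 21/4 = 5.25.
arborio rice: 0.75 cup × 21/4 × 200 g/cup ÷ 1000 g/kg ≈ 0.8 kg
water: (3 cup + 2 tbsp = 3.125 cup) × 21/4 × 240 g/cup = 3937.5 g
red lentils: 2.75 cup × 21/4 × 192 g/cup ÷ 28.35 g/oz ≈ 97.8 oz
mayonnaise: 1 pint × 21/4 × 2 cup/pint = 10.5 cup
basmati rice: 1.5 oz × 21/4 × 28.35 g/oz ≈ 223.3 g
coconut milk: 4 fl oz × 21/4 × 30 mL/fl oz = 630.0 mL

arborio rice: 0.8 kg; water: 3937.5 g; red lentils: 97.8 oz; mayonnaise: 10.5 cup; basmati rice: 223.3 g; coconut milk: 630.0 mL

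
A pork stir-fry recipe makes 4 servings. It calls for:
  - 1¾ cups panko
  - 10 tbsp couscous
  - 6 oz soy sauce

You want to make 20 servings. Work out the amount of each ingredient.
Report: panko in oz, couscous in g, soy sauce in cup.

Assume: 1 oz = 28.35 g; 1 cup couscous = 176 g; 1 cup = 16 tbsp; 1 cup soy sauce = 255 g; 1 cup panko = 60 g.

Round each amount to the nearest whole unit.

panko: 19 oz; couscous: 550 g; soy sauce: 3 cup

Scaling factor: 20/4 = 5.
panko: 1.75 cup × 5 × 60 g/cup ÷ 28.35 g/oz ≈ 19 oz
couscous: 10 tbsp × 5 ÷ 16 tbsp/cup × 176 g/cup = 550 g
soy sauce: 6 oz × 5 × 28.35 g/oz ÷ 255 g/cup ≈ 3 cup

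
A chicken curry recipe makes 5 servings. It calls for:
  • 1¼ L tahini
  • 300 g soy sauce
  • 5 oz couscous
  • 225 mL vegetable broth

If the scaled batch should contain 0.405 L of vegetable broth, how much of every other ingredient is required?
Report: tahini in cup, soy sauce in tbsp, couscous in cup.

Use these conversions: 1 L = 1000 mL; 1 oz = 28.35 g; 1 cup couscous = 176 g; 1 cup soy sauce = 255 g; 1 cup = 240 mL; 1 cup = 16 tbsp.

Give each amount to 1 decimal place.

tahini: 9.4 cup; soy sauce: 33.9 tbsp; couscous: 1.4 cup

The original recipe has 0.225 L of vegetable broth, so the scaling factor is 0.405 ÷ 0.225 = 9/5 = 1.8.
tahini: 1.25 L × 9/5 × 1000 mL/L ÷ 240 mL/cup ≈ 9.4 cup
soy sauce: 300 g × 9/5 ÷ 255 g/cup × 16 tbsp/cup ≈ 33.9 tbsp
couscous: 5 oz × 9/5 × 28.35 g/oz ÷ 176 g/cup ≈ 1.4 cup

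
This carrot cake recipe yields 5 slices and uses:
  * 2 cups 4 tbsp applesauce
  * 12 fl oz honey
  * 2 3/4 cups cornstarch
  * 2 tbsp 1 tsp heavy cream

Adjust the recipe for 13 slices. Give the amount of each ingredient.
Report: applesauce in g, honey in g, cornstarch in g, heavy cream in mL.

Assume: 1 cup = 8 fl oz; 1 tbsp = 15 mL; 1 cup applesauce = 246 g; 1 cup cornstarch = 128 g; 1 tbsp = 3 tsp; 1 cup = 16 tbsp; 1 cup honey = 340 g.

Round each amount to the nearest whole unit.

Scaling factor: 13/5 = 2.6.
applesauce: (2 cup + 4 tbsp = 2.25 cup) × 13/5 × 246 g/cup ≈ 1439 g
honey: 12 fl oz × 13/5 ÷ 8 fl oz/cup × 340 g/cup = 1326 g
cornstarch: 2.75 cup × 13/5 × 128 g/cup ≈ 915 g
heavy cream: (2 tbsp + 1 tsp = 7/3 tbsp) × 13/5 × 15 mL/tbsp = 91 mL

applesauce: 1439 g; honey: 1326 g; cornstarch: 915 g; heavy cream: 91 mL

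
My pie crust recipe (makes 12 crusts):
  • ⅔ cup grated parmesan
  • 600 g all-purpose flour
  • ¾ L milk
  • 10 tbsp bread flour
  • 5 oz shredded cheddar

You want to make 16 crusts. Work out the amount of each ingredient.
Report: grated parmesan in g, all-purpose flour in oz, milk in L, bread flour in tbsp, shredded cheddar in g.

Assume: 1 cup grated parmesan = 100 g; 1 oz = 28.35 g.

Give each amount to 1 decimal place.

Scaling factor: 16/12 = 4/3.
grated parmesan: 2/3 cup × 4/3 × 100 g/cup ≈ 88.9 g
all-purpose flour: 600 g × 4/3 ÷ 28.35 g/oz ≈ 28.2 oz
milk: 0.75 L × 4/3 = 1.0 L
bread flour: 10 tbsp × 4/3 ≈ 13.3 tbsp
shredded cheddar: 5 oz × 4/3 × 28.35 g/oz = 189.0 g

grated parmesan: 88.9 g; all-purpose flour: 28.2 oz; milk: 1.0 L; bread flour: 13.3 tbsp; shredded cheddar: 189.0 g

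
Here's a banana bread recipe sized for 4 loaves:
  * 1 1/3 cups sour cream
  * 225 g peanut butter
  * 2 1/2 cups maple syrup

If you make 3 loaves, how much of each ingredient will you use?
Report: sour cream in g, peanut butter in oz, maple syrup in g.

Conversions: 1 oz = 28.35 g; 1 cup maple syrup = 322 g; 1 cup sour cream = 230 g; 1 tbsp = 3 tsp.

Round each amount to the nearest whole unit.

sour cream: 230 g; peanut butter: 6 oz; maple syrup: 604 g

Scaling factor: 3/4 = 0.75.
sour cream: 4/3 cup × 3/4 × 230 g/cup = 230 g
peanut butter: 225 g × 3/4 ÷ 28.35 g/oz ≈ 6 oz
maple syrup: 2.5 cup × 3/4 × 322 g/cup ≈ 604 g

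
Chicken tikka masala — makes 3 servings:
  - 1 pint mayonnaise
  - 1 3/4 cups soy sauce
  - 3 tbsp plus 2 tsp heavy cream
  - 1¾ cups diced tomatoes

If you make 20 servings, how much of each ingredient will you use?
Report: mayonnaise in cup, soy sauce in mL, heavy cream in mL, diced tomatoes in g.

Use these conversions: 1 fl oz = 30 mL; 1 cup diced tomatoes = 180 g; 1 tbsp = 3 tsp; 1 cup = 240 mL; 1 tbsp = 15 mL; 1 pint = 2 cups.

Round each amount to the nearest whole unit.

mayonnaise: 13 cup; soy sauce: 2800 mL; heavy cream: 367 mL; diced tomatoes: 2100 g

Scaling factor: 20/3.
mayonnaise: 1 pint × 20/3 × 2 cup/pint ≈ 13 cup
soy sauce: 1.75 cup × 20/3 × 240 mL/cup = 2800 mL
heavy cream: (3 tbsp + 2 tsp = 11/3 tbsp) × 20/3 × 15 mL/tbsp ≈ 367 mL
diced tomatoes: 1.75 cup × 20/3 × 180 g/cup = 2100 g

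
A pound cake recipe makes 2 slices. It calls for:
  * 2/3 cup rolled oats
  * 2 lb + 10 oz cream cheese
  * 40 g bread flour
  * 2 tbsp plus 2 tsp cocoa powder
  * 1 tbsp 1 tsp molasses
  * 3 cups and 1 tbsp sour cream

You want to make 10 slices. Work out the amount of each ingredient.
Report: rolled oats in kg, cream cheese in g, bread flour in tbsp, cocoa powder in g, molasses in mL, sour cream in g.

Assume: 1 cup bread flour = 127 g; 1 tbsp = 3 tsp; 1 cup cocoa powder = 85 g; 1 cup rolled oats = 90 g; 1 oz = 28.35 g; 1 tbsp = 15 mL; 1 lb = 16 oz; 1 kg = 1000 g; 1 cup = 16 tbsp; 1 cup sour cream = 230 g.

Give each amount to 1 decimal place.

Scaling factor: 10/2 = 5.
rolled oats: 2/3 cup × 5 × 90 g/cup ÷ 1000 g/kg = 0.3 kg
cream cheese: (2 lb + 10 oz = 2.625 lb) × 5 × 16 oz/lb × 28.35 g/oz = 5953.5 g
bread flour: 40 g × 5 ÷ 127 g/cup × 16 tbsp/cup ≈ 25.2 tbsp
cocoa powder: (2 tbsp + 2 tsp = 8/3 tbsp) × 5 ÷ 16 tbsp/cup × 85 g/cup ≈ 70.8 g
molasses: (1 tbsp + 1 tsp = 4/3 tbsp) × 5 × 15 mL/tbsp = 100.0 mL
sour cream: (3 cup + 1 tbsp = 3.0625 cup) × 5 × 230 g/cup ≈ 3521.9 g

rolled oats: 0.3 kg; cream cheese: 5953.5 g; bread flour: 25.2 tbsp; cocoa powder: 70.8 g; molasses: 100.0 mL; sour cream: 3521.9 g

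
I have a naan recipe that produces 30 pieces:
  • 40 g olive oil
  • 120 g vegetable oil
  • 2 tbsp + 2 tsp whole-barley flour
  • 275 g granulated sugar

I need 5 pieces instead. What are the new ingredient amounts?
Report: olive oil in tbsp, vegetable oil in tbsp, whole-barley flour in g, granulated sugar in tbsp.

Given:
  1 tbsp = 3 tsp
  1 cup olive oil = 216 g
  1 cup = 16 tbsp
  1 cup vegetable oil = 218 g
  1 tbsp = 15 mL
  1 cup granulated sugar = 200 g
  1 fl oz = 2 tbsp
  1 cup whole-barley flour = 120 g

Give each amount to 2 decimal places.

Scaling factor: 5/30 = 1/6.
olive oil: 40 g × 1/6 ÷ 216 g/cup × 16 tbsp/cup ≈ 0.49 tbsp
vegetable oil: 120 g × 1/6 ÷ 218 g/cup × 16 tbsp/cup ≈ 1.47 tbsp
whole-barley flour: (2 tbsp + 2 tsp = 8/3 tbsp) × 1/6 ÷ 16 tbsp/cup × 120 g/cup ≈ 3.33 g
granulated sugar: 275 g × 1/6 ÷ 200 g/cup × 16 tbsp/cup ≈ 3.67 tbsp

olive oil: 0.49 tbsp; vegetable oil: 1.47 tbsp; whole-barley flour: 3.33 g; granulated sugar: 3.67 tbsp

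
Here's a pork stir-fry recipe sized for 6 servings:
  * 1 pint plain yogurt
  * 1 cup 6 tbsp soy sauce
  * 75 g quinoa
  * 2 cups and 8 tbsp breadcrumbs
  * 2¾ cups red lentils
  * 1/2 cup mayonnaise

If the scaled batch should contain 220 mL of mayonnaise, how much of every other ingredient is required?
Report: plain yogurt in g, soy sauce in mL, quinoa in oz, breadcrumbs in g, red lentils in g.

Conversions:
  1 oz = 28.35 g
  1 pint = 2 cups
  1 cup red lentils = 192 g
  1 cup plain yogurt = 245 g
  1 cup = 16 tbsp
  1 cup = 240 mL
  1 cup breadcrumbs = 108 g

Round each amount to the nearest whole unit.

plain yogurt: 898 g; soy sauce: 605 mL; quinoa: 5 oz; breadcrumbs: 495 g; red lentils: 968 g

The original recipe has 120 mL of mayonnaise, so the scaling factor is 220 ÷ 120 = 11/6.
plain yogurt: 1 pint × 11/6 × 2 cup/pint × 245 g/cup ≈ 898 g
soy sauce: (1 cup + 6 tbsp = 1.375 cup) × 11/6 × 240 mL/cup = 605 mL
quinoa: 75 g × 11/6 ÷ 28.35 g/oz ≈ 5 oz
breadcrumbs: (2 cup + 8 tbsp = 2.5 cup) × 11/6 × 108 g/cup = 495 g
red lentils: 2.75 cup × 11/6 × 192 g/cup = 968 g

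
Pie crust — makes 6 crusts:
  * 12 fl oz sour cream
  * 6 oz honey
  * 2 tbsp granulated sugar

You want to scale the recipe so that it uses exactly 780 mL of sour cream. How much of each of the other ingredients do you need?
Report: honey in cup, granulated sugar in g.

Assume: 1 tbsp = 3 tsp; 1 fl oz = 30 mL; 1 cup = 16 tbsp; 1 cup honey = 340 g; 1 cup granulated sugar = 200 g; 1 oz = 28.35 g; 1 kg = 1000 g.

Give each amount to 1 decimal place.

The original recipe has 360 mL of sour cream, so the scaling factor is 780 ÷ 360 = 13/6.
honey: 6 oz × 13/6 × 28.35 g/oz ÷ 340 g/cup ≈ 1.1 cup
granulated sugar: 2 tbsp × 13/6 ÷ 16 tbsp/cup × 200 g/cup ≈ 54.2 g

honey: 1.1 cup; granulated sugar: 54.2 g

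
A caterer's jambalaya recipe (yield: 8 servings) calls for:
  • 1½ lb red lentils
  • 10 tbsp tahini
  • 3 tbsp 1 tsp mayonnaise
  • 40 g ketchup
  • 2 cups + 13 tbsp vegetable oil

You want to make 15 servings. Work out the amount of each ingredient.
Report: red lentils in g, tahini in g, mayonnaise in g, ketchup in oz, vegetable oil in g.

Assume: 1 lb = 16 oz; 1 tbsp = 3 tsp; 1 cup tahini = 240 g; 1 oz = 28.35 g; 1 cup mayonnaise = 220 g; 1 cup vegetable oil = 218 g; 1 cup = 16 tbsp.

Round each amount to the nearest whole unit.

red lentils: 1276 g; tahini: 281 g; mayonnaise: 86 g; ketchup: 3 oz; vegetable oil: 1150 g

Scaling factor: 15/8 = 1.875.
red lentils: 1.5 lb × 15/8 × 16 oz/lb × 28.35 g/oz ≈ 1276 g
tahini: 10 tbsp × 15/8 ÷ 16 tbsp/cup × 240 g/cup ≈ 281 g
mayonnaise: (3 tbsp + 1 tsp = 10/3 tbsp) × 15/8 ÷ 16 tbsp/cup × 220 g/cup ≈ 86 g
ketchup: 40 g × 15/8 ÷ 28.35 g/oz ≈ 3 oz
vegetable oil: (2 cup + 13 tbsp = 2.8125 cup) × 15/8 × 218 g/cup ≈ 1150 g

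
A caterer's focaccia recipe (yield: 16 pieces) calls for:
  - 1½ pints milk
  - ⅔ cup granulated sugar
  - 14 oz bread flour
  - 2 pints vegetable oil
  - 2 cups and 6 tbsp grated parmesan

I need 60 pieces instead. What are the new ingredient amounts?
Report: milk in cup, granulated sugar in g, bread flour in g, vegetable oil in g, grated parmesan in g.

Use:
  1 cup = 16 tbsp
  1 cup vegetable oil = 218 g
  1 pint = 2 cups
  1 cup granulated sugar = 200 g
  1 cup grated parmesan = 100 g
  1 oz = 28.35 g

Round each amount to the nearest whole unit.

milk: 11 cup; granulated sugar: 500 g; bread flour: 1488 g; vegetable oil: 3270 g; grated parmesan: 891 g

Scaling factor: 60/16 = 15/4 = 3.75.
milk: 1.5 pint × 15/4 × 2 cup/pint ≈ 11 cup
granulated sugar: 2/3 cup × 15/4 × 200 g/cup = 500 g
bread flour: 14 oz × 15/4 × 28.35 g/oz ≈ 1488 g
vegetable oil: 2 pint × 15/4 × 2 cup/pint × 218 g/cup = 3270 g
grated parmesan: (2 cup + 6 tbsp = 2.375 cup) × 15/4 × 100 g/cup ≈ 891 g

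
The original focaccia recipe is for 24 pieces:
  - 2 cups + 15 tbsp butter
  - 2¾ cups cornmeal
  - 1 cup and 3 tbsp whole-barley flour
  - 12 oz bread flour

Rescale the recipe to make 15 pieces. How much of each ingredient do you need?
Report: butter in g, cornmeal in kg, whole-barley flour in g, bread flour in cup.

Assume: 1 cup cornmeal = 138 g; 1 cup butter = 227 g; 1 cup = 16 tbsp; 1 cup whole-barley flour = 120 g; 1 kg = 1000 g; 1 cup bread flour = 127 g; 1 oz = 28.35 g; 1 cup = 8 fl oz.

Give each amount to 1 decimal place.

Scaling factor: 15/24 = 5/8 = 0.625.
butter: (2 cup + 15 tbsp = 2.9375 cup) × 5/8 × 227 g/cup ≈ 416.8 g
cornmeal: 2.75 cup × 5/8 × 138 g/cup ÷ 1000 g/kg ≈ 0.2 kg
whole-barley flour: (1 cup + 3 tbsp = 1.1875 cup) × 5/8 × 120 g/cup ≈ 89.1 g
bread flour: 12 oz × 5/8 × 28.35 g/oz ÷ 127 g/cup ≈ 1.7 cup

butter: 416.8 g; cornmeal: 0.2 kg; whole-barley flour: 89.1 g; bread flour: 1.7 cup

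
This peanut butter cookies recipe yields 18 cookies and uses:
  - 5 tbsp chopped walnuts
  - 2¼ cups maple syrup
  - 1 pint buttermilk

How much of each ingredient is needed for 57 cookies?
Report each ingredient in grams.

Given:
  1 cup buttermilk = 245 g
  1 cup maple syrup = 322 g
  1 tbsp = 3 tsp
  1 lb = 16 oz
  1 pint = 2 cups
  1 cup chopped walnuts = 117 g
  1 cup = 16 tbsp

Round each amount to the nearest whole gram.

Scaling factor: 57/18 = 19/6.
chopped walnuts: 5 tbsp × 19/6 ÷ 16 tbsp/cup × 117 g/cup ≈ 116 g
maple syrup: 2.25 cup × 19/6 × 322 g/cup ≈ 2294 g
buttermilk: 1 pint × 19/6 × 2 cup/pint × 245 g/cup ≈ 1552 g

chopped walnuts: 116 g; maple syrup: 2294 g; buttermilk: 1552 g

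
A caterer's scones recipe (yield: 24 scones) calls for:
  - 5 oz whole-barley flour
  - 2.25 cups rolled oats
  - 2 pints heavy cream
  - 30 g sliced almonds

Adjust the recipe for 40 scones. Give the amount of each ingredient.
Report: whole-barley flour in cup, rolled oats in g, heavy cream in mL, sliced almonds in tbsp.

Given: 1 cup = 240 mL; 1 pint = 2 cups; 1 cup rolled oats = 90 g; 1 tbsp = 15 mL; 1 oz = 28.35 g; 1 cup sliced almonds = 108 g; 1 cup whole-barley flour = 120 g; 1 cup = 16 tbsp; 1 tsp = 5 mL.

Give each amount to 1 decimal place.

whole-barley flour: 2.0 cup; rolled oats: 337.5 g; heavy cream: 1600.0 mL; sliced almonds: 7.4 tbsp

Scaling factor: 40/24 = 5/3.
whole-barley flour: 5 oz × 5/3 × 28.35 g/oz ÷ 120 g/cup ≈ 2.0 cup
rolled oats: 2.25 cup × 5/3 × 90 g/cup = 337.5 g
heavy cream: 2 pint × 5/3 × 2 cup/pint × 240 mL/cup = 1600.0 mL
sliced almonds: 30 g × 5/3 ÷ 108 g/cup × 16 tbsp/cup ≈ 7.4 tbsp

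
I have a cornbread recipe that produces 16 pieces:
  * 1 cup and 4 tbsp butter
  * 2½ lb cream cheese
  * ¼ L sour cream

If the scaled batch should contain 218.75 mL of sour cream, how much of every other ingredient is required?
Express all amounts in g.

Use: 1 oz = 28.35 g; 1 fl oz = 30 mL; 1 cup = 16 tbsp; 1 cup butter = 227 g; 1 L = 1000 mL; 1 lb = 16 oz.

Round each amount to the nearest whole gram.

butter: 248 g; cream cheese: 992 g

The original recipe has 250 mL of sour cream, so the scaling factor is 218.75 ÷ 250 = 7/8 = 0.875.
butter: (1 cup + 4 tbsp = 1.25 cup) × 7/8 × 227 g/cup ≈ 248 g
cream cheese: 2.5 lb × 7/8 × 16 oz/lb × 28.35 g/oz ≈ 992 g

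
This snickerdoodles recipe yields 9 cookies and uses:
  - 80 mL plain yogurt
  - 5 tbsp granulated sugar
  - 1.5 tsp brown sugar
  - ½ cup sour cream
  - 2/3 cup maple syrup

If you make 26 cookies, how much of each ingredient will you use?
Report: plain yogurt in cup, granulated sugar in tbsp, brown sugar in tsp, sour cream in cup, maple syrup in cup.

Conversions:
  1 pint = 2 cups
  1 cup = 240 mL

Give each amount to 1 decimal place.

Scaling factor: 26/9.
plain yogurt: 80 mL × 26/9 ÷ 240 mL/cup ≈ 1.0 cup
granulated sugar: 5 tbsp × 26/9 ≈ 14.4 tbsp
brown sugar: 1.5 tsp × 26/9 ≈ 4.3 tsp
sour cream: 0.5 cup × 26/9 ≈ 1.4 cup
maple syrup: 2/3 cup × 26/9 ≈ 1.9 cup

plain yogurt: 1.0 cup; granulated sugar: 14.4 tbsp; brown sugar: 4.3 tsp; sour cream: 1.4 cup; maple syrup: 1.9 cup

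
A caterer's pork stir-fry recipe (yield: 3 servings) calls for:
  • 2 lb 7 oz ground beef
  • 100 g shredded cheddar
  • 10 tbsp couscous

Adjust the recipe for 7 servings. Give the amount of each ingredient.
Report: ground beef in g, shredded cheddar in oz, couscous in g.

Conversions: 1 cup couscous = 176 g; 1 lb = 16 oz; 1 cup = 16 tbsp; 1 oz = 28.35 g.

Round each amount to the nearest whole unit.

Scaling factor: 7/3.
ground beef: (2 lb + 7 oz = 2.4375 lb) × 7/3 × 16 oz/lb × 28.35 g/oz ≈ 2580 g
shredded cheddar: 100 g × 7/3 ÷ 28.35 g/oz ≈ 8 oz
couscous: 10 tbsp × 7/3 ÷ 16 tbsp/cup × 176 g/cup ≈ 257 g

ground beef: 2580 g; shredded cheddar: 8 oz; couscous: 257 g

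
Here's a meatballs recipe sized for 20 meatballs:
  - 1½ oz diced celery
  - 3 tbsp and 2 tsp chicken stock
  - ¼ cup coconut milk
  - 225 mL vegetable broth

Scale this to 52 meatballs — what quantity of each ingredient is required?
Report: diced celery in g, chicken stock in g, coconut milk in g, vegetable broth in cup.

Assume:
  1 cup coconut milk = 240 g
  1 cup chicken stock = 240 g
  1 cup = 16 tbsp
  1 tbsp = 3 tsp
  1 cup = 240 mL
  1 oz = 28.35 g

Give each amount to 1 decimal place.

diced celery: 110.6 g; chicken stock: 143.0 g; coconut milk: 156.0 g; vegetable broth: 2.4 cup

Scaling factor: 52/20 = 13/5 = 2.6.
diced celery: 1.5 oz × 13/5 × 28.35 g/oz ≈ 110.6 g
chicken stock: (3 tbsp + 2 tsp = 11/3 tbsp) × 13/5 ÷ 16 tbsp/cup × 240 g/cup = 143.0 g
coconut milk: 0.25 cup × 13/5 × 240 g/cup = 156.0 g
vegetable broth: 225 mL × 13/5 ÷ 240 mL/cup ≈ 2.4 cup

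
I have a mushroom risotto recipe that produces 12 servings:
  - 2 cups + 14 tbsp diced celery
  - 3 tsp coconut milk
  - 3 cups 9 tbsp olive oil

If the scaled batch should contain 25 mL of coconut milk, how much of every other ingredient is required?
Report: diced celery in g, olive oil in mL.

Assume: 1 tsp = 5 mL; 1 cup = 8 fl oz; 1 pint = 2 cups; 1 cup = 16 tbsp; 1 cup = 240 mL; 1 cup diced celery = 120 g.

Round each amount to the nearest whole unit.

diced celery: 575 g; olive oil: 1425 mL

The original recipe has 15 mL of coconut milk, so the scaling factor is 25 ÷ 15 = 5/3.
diced celery: (2 cup + 14 tbsp = 2.875 cup) × 5/3 × 120 g/cup = 575 g
olive oil: (3 cup + 9 tbsp = 3.5625 cup) × 5/3 × 240 mL/cup = 1425 mL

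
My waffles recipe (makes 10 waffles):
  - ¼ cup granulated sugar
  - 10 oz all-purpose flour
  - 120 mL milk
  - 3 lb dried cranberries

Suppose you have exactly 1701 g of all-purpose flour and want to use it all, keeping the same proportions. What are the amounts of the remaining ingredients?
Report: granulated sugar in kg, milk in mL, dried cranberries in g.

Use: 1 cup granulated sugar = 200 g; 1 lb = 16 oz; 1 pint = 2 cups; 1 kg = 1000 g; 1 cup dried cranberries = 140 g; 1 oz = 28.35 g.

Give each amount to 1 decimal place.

granulated sugar: 0.3 kg; milk: 720.0 mL; dried cranberries: 8164.8 g

The original recipe has 283.5 g of all-purpose flour, so the scaling factor is 1701 ÷ 283.5 = 6.
granulated sugar: 0.25 cup × 6 × 200 g/cup ÷ 1000 g/kg = 0.3 kg
milk: 120 mL × 6 = 720.0 mL
dried cranberries: 3 lb × 6 × 16 oz/lb × 28.35 g/oz = 8164.8 g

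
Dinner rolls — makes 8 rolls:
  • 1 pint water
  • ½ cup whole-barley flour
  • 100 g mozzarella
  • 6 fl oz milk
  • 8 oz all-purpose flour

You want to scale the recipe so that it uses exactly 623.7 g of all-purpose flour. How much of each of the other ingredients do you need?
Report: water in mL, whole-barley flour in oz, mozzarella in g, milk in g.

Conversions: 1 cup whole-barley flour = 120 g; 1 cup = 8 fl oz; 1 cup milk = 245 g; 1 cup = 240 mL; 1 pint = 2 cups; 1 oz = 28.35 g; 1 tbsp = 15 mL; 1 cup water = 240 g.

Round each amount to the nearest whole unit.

water: 1320 mL; whole-barley flour: 6 oz; mozzarella: 275 g; milk: 505 g

The original recipe has 226.8 g of all-purpose flour, so the scaling factor is 623.7 ÷ 226.8 = 11/4 = 2.75.
water: 1 pint × 11/4 × 2 cup/pint × 240 mL/cup = 1320 mL
whole-barley flour: 0.5 cup × 11/4 × 120 g/cup ÷ 28.35 g/oz ≈ 6 oz
mozzarella: 100 g × 11/4 = 275 g
milk: 6 fl oz × 11/4 ÷ 8 fl oz/cup × 245 g/cup ≈ 505 g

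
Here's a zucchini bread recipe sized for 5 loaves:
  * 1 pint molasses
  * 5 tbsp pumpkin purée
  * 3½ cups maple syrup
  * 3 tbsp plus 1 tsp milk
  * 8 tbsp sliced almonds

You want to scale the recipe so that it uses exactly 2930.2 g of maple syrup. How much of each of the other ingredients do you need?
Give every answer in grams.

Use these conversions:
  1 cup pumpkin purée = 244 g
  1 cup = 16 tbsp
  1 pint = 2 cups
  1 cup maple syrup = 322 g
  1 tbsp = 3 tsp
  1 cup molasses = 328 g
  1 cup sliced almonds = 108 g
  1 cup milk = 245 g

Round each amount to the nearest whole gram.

The original recipe has 1127 g of maple syrup, so the scaling factor is 2930.2 ÷ 1127 = 13/5 = 2.6.
molasses: 1 pint × 13/5 × 2 cup/pint × 328 g/cup ≈ 1706 g
pumpkin purée: 5 tbsp × 13/5 ÷ 16 tbsp/cup × 244 g/cup ≈ 198 g
milk: (3 tbsp + 1 tsp = 10/3 tbsp) × 13/5 ÷ 16 tbsp/cup × 245 g/cup ≈ 133 g
sliced almonds: 8 tbsp × 13/5 ÷ 16 tbsp/cup × 108 g/cup ≈ 140 g

molasses: 1706 g; pumpkin purée: 198 g; milk: 133 g; sliced almonds: 140 g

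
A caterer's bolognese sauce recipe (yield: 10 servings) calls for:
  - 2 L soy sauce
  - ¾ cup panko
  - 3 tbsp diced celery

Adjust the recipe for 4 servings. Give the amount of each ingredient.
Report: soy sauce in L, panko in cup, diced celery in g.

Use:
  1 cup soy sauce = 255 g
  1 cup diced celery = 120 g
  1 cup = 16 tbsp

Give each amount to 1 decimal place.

Scaling factor: 4/10 = 2/5 = 0.4.
soy sauce: 2 L × 2/5 = 0.8 L
panko: 0.75 cup × 2/5 = 0.3 cup
diced celery: 3 tbsp × 2/5 ÷ 16 tbsp/cup × 120 g/cup = 9.0 g

soy sauce: 0.8 L; panko: 0.3 cup; diced celery: 9.0 g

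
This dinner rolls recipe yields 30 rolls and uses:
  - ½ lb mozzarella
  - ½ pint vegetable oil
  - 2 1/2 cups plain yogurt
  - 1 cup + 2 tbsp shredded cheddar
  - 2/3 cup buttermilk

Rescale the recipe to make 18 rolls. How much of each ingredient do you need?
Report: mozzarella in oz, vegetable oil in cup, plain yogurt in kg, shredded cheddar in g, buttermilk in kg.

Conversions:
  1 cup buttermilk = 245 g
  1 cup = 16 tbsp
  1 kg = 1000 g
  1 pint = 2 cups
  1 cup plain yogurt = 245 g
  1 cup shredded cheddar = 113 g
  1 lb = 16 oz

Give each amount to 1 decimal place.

Scaling factor: 18/30 = 3/5 = 0.6.
mozzarella: 0.5 lb × 3/5 × 16 oz/lb = 4.8 oz
vegetable oil: 0.5 pint × 3/5 × 2 cup/pint = 0.6 cup
plain yogurt: 2.5 cup × 3/5 × 245 g/cup ÷ 1000 g/kg ≈ 0.4 kg
shredded cheddar: (1 cup + 2 tbsp = 1.125 cup) × 3/5 × 113 g/cup ≈ 76.3 g
buttermilk: 2/3 cup × 3/5 × 245 g/cup ÷ 1000 g/kg ≈ 0.1 kg

mozzarella: 4.8 oz; vegetable oil: 0.6 cup; plain yogurt: 0.4 kg; shredded cheddar: 76.3 g; buttermilk: 0.1 kg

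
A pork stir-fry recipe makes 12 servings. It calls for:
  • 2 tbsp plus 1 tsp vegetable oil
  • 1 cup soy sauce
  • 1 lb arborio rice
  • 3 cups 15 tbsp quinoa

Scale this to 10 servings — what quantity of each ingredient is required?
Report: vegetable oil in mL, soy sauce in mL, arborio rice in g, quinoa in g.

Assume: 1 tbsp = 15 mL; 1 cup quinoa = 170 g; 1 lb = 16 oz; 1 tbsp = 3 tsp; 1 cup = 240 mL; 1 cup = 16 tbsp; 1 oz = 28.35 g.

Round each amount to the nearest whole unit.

vegetable oil: 29 mL; soy sauce: 200 mL; arborio rice: 378 g; quinoa: 558 g

Scaling factor: 10/12 = 5/6.
vegetable oil: (2 tbsp + 1 tsp = 7/3 tbsp) × 5/6 × 15 mL/tbsp ≈ 29 mL
soy sauce: 1 cup × 5/6 × 240 mL/cup = 200 mL
arborio rice: 1 lb × 5/6 × 16 oz/lb × 28.35 g/oz = 378 g
quinoa: (3 cup + 15 tbsp = 3.9375 cup) × 5/6 × 170 g/cup ≈ 558 g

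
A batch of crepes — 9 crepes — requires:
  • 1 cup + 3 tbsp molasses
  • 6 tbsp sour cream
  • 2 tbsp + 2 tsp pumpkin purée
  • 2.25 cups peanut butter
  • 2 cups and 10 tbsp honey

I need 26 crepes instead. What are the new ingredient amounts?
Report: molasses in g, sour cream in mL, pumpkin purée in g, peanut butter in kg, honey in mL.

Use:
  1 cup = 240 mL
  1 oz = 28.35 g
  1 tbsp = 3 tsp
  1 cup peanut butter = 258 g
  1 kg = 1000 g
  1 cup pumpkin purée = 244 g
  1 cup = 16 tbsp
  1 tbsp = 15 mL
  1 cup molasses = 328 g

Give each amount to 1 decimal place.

Scaling factor: 26/9.
molasses: (1 cup + 3 tbsp = 1.1875 cup) × 26/9 × 328 g/cup ≈ 1125.2 g
sour cream: 6 tbsp × 26/9 × 15 mL/tbsp = 260.0 mL
pumpkin purée: (2 tbsp + 2 tsp = 8/3 tbsp) × 26/9 ÷ 16 tbsp/cup × 244 g/cup ≈ 117.5 g
peanut butter: 2.25 cup × 26/9 × 258 g/cup ÷ 1000 g/kg ≈ 1.7 kg
honey: (2 cup + 10 tbsp = 2.625 cup) × 26/9 × 240 mL/cup = 1820.0 mL

molasses: 1125.2 g; sour cream: 260.0 mL; pumpkin purée: 117.5 g; peanut butter: 1.7 kg; honey: 1820.0 mL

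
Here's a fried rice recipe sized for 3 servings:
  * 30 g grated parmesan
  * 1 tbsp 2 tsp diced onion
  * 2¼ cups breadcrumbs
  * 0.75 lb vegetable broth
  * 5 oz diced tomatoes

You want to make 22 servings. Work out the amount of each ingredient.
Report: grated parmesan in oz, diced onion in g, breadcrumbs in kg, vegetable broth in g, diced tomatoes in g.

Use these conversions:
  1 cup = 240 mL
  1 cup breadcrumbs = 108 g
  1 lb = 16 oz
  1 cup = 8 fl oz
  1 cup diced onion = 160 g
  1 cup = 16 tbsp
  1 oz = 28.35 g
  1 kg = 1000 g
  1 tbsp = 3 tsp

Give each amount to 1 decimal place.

Scaling factor: 22/3.
grated parmesan: 30 g × 22/3 ÷ 28.35 g/oz ≈ 7.8 oz
diced onion: (1 tbsp + 2 tsp = 5/3 tbsp) × 22/3 ÷ 16 tbsp/cup × 160 g/cup ≈ 122.2 g
breadcrumbs: 2.25 cup × 22/3 × 108 g/cup ÷ 1000 g/kg ≈ 1.8 kg
vegetable broth: 0.75 lb × 22/3 × 16 oz/lb × 28.35 g/oz = 2494.8 g
diced tomatoes: 5 oz × 22/3 × 28.35 g/oz = 1039.5 g

grated parmesan: 7.8 oz; diced onion: 122.2 g; breadcrumbs: 1.8 kg; vegetable broth: 2494.8 g; diced tomatoes: 1039.5 g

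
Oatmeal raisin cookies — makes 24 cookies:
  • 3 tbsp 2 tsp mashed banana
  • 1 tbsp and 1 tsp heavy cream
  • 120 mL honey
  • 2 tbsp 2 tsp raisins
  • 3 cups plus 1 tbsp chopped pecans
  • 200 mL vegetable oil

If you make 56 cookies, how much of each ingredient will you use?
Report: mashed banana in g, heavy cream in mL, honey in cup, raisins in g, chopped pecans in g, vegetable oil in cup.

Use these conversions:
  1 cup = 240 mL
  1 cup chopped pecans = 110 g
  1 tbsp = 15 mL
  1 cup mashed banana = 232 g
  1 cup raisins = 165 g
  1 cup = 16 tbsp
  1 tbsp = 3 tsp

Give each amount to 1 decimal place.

Scaling factor: 56/24 = 7/3.
mashed banana: (3 tbsp + 2 tsp = 11/3 tbsp) × 7/3 ÷ 16 tbsp/cup × 232 g/cup ≈ 124.1 g
heavy cream: (1 tbsp + 1 tsp = 4/3 tbsp) × 7/3 × 15 mL/tbsp ≈ 46.7 mL
honey: 120 mL × 7/3 ÷ 240 mL/cup ≈ 1.2 cup
raisins: (2 tbsp + 2 tsp = 8/3 tbsp) × 7/3 ÷ 16 tbsp/cup × 165 g/cup ≈ 64.2 g
chopped pecans: (3 cup + 1 tbsp = 3.0625 cup) × 7/3 × 110 g/cup ≈ 786.0 g
vegetable oil: 200 mL × 7/3 ÷ 240 mL/cup ≈ 1.9 cup

mashed banana: 124.1 g; heavy cream: 46.7 mL; honey: 1.2 cup; raisins: 64.2 g; chopped pecans: 786.0 g; vegetable oil: 1.9 cup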